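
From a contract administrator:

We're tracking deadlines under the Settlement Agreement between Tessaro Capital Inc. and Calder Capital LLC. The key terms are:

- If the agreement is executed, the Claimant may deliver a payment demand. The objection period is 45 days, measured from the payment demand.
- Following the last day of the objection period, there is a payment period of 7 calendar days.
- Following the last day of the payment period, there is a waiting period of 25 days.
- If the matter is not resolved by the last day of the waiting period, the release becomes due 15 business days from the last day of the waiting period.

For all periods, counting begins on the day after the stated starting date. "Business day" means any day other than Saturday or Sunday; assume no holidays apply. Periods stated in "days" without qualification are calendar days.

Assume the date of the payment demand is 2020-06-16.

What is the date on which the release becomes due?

The last day of the objection period: 2020-06-16 + 45 days = 2020-07-31.
The last day of the payment period: 7 calendar days after 2020-07-31 is 2020-08-07.
Adding 25 calendar days to 2020-08-07 gives 2020-09-01, which is the last day of the waiting period.
The date on which the release becomes due: 15 business days after Tuesday, 2020-09-01, skipping weekends — Sep 2, Sep 3, Sep 4, Sep 7, …, Sep 18, Sep 21, Sep 22 — lands on Tuesday, 2020-09-22.

2020-09-22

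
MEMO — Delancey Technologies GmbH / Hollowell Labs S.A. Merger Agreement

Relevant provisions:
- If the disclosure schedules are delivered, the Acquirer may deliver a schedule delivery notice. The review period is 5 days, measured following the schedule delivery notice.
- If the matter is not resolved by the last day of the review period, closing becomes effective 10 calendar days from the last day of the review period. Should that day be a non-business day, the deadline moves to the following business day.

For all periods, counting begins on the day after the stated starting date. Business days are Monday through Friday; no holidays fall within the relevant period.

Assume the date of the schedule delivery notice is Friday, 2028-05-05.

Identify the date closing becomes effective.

2028-05-22

Adding 5 calendar days to 2028-05-05 gives 2028-05-10, which is the last day of the review period.
The date closing becomes effective: 2028-05-10 + 10 days = 2028-05-20. That falls on a Saturday, so it rolls to the next business day, Monday, 2028-05-22.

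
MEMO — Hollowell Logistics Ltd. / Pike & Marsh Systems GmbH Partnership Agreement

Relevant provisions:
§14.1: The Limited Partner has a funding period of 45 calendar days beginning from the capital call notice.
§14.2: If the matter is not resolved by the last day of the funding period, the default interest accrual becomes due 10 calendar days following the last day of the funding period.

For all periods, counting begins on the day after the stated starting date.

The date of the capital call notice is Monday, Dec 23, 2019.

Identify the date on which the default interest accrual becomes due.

Feb 16, 2020

The last day of the funding period: 45 calendar days after Dec 23, 2019 is Feb 6, 2020.
The date on which the default interest accrual becomes due: Feb 6, 2020 + 10 days = Feb 16, 2020.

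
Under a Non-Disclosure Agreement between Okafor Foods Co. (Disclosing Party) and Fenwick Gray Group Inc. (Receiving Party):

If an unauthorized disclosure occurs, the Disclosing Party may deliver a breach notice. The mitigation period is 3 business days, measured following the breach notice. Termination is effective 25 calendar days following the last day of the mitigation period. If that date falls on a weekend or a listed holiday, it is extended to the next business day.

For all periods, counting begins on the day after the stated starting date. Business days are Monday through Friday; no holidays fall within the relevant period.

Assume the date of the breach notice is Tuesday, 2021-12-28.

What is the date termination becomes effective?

2022-01-25

From Tuesday, 2021-12-28, 3 business days (Dec 29, Dec 30, Dec 31, skipping weekends) brings us to Friday, 2021-12-31, which is the last day of the mitigation period.
The date termination becomes effective: 25 calendar days after 2021-12-31 is 2022-01-25. 2022-01-25 is a Tuesday, so no roll-forward applies.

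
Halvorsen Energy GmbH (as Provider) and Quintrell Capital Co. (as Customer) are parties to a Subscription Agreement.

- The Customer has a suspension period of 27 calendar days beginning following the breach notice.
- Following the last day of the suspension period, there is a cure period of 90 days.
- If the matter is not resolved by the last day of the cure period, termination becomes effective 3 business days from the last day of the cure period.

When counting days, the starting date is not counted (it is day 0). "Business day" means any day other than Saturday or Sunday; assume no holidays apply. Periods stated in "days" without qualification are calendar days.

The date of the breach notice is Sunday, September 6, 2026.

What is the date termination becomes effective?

January 6, 2027

The last day of the suspension period: September 6, 2026 + 27 days = October 3, 2026.
Adding 90 calendar days to October 3, 2026 gives January 1, 2027, which is the last day of the cure period.
From Friday, January 1, 2027, 3 business days (Jan 4, Jan 5, Jan 6, skipping weekends) brings us to Wednesday, January 6, 2027, which is the date termination becomes effective.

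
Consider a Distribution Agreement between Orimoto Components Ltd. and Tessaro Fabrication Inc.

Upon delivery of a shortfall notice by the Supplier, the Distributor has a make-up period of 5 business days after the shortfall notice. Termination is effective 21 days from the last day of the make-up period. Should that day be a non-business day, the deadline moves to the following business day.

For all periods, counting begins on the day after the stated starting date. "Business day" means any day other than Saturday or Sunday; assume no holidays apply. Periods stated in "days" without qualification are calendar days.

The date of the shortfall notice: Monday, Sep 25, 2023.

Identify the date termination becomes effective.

The last day of the make-up period: counting 5 business days from Monday, Sep 25, 2023 (Sep 26, Sep 27, Sep 28, Sep 29, Oct 2, skipping weekends) reaches Monday, Oct 2, 2023.
The date termination becomes effective: Oct 2, 2023 + 21 days = Oct 23, 2023. Oct 23, 2023 is a Monday, so no roll-forward applies.

Oct 23, 2023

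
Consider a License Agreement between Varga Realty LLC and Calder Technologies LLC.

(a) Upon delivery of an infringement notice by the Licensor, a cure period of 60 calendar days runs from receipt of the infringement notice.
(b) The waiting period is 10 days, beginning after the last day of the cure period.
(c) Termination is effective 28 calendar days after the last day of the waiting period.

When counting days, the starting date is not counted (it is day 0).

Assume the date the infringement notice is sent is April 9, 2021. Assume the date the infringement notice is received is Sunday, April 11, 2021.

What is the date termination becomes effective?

Adding 60 calendar days to April 11, 2021 gives June 10, 2021, which is the last day of the cure period.
The last day of the waiting period: 10 calendar days after June 10, 2021 is June 20, 2021.
Adding 28 calendar days to June 20, 2021 gives July 18, 2021, which is the date termination becomes effective.

July 18, 2021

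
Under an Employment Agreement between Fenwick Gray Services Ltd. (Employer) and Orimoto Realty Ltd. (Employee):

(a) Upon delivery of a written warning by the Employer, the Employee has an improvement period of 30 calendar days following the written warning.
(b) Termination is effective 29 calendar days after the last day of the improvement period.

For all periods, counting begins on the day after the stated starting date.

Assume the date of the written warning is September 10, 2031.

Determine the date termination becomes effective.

The last day of the improvement period: 30 calendar days after September 10, 2031 is October 10, 2031.
The date termination becomes effective: 29 calendar days after October 10, 2031 is November 8, 2031.

November 8, 2031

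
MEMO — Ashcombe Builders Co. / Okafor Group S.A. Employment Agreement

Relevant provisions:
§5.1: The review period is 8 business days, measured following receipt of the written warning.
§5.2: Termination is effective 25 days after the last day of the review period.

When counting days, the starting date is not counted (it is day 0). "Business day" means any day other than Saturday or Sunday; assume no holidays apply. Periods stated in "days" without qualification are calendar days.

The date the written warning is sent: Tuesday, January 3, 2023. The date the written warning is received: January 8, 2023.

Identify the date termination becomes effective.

The last day of the review period: counting 8 business days from Sunday, January 8, 2023 (Jan 9, Jan 10, Jan 11, Jan 12, Jan 13, Jan 16, Jan 17, Jan 18, skipping weekends) reaches Wednesday, January 18, 2023.
Adding 25 calendar days to January 18, 2023 gives February 12, 2023, which is the date termination becomes effective.

February 12, 2023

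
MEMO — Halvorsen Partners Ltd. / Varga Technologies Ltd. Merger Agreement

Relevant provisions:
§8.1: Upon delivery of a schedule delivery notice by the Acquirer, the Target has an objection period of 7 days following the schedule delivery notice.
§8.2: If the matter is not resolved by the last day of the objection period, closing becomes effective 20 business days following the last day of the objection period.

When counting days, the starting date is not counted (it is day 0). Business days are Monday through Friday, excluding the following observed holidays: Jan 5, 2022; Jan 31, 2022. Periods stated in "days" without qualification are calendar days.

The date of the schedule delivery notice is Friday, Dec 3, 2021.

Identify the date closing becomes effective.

The last day of the objection period: Dec 3, 2021 + 7 days = Dec 10, 2021.
The date closing becomes effective: 20 business days after Friday, Dec 10, 2021, skipping weekends and the listed holiday on Jan 5 — Dec 13, Dec 14, Dec 15, Dec 16, …, Jan 6, Jan 7, Jan 10 — lands on Monday, Jan 10, 2022.

Jan 10, 2022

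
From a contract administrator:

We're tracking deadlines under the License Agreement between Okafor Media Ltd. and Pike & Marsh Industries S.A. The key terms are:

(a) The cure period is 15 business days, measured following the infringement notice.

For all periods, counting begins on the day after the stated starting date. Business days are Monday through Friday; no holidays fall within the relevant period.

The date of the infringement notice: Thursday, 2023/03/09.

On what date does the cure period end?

2023/03/30

The last day of the cure period: 15 business days after Thursday, 2023/03/09, skipping weekends — Mar 10, Mar 13, Mar 14, Mar 15, …, Mar 28, Mar 29, Mar 30 — lands on Thursday, 2023/03/30.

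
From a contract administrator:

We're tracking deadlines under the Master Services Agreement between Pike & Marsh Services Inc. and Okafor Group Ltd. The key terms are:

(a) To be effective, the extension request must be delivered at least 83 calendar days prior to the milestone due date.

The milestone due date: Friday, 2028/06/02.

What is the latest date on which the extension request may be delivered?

2028/03/11

2028/06/02 minus 83 days is 2028/03/11.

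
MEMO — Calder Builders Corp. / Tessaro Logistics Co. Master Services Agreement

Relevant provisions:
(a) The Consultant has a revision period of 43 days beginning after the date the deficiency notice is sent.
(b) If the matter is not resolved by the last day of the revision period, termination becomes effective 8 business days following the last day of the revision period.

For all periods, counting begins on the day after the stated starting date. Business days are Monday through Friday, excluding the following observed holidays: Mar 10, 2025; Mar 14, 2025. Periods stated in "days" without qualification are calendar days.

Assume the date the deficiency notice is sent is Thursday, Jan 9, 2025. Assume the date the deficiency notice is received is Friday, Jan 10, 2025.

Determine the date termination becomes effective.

The last day of the revision period: Jan 9, 2025 + 43 days = Feb 21, 2025.
The date termination becomes effective: counting 8 business days from Friday, Feb 21, 2025 (Feb 24, Feb 25, Feb 26, Feb 27, Feb 28, Mar 3, Mar 4, Mar 5, skipping weekends) reaches Wednesday, Mar 5, 2025.

Mar 5, 2025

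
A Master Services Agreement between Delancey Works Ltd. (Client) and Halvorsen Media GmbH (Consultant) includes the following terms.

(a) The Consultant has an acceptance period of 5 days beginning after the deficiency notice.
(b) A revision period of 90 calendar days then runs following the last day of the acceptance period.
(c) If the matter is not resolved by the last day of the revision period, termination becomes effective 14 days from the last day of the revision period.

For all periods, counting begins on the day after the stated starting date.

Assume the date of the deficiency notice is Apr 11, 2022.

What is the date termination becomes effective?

Adding 5 calendar days to Apr 11, 2022 gives Apr 16, 2022, which is the last day of the acceptance period.
The last day of the revision period: 90 calendar days after Apr 16, 2022 is Jul 15, 2022.
Adding 14 calendar days to Jul 15, 2022 gives Jul 29, 2022, which is the date termination becomes effective.

Jul 29, 2022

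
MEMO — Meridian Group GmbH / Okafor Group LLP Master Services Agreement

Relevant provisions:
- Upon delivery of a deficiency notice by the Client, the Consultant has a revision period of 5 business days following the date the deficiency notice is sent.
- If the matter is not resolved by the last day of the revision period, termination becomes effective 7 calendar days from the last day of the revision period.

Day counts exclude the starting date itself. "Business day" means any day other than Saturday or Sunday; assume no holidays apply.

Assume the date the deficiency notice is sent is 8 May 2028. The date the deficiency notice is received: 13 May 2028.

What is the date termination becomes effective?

22 May 2028

The last day of the revision period: counting 5 business days from Monday, 8 May 2028 (May 9, May 10, May 11, May 12, May 15, skipping weekends) reaches Monday, 15 May 2028.
The date termination becomes effective: 7 calendar days after 15 May 2028 is 22 May 2028.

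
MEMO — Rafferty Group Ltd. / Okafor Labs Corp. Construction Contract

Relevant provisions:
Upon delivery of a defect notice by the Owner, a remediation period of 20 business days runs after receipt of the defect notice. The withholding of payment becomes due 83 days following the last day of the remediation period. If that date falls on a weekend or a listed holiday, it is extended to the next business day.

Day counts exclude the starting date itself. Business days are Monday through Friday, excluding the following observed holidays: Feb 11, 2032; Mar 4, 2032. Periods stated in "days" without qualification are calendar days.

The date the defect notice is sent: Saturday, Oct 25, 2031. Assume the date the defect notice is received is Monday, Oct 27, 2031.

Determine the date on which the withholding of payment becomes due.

The last day of the remediation period: counting 20 business days from Monday, Oct 27, 2031 (Oct 28, Oct 29, Oct 30, Oct 31, …, Nov 20, Nov 21, Nov 24, skipping weekends) reaches Monday, Nov 24, 2031.
The date on which the withholding of payment becomes due: 83 calendar days after Nov 24, 2031 is Feb 15, 2032. That falls on a Sunday, so it rolls to the next business day, Monday, Feb 16, 2032.

Feb 16, 2032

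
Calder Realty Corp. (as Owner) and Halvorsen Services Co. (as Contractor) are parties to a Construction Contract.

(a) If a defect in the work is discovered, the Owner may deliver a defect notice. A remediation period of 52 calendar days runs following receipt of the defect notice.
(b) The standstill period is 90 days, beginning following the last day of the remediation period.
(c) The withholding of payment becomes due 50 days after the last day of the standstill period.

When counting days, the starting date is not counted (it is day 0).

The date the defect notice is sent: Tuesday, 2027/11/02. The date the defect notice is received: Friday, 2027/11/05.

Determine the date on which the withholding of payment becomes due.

The last day of the remediation period: 2027/11/05 + 52 days = 2027/12/27.
Adding 90 calendar days to 2027/12/27 gives 2028/03/26, which is the last day of the standstill period.
The date on which the withholding of payment becomes due: 2028/03/26 + 50 days = 2028/05/15.

2028/05/15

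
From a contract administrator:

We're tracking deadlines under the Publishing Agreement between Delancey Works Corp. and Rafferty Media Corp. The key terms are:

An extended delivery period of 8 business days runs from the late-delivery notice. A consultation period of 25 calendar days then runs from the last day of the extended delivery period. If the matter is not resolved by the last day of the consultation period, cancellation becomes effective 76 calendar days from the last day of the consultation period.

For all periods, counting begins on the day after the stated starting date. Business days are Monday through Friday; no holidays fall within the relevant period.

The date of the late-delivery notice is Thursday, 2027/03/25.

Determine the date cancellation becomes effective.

2027/07/16

From Thursday, 2027/03/25, 8 business days (Mar 26, Mar 29, Mar 30, Mar 31, Apr 1, Apr 2, Apr 5, Apr 6, skipping weekends) brings us to Tuesday, 2027/04/06, which is the last day of the extended delivery period.
The last day of the consultation period: 2027/04/06 + 25 days = 2027/05/01.
Adding 76 calendar days to 2027/05/01 gives 2027/07/16, which is the date cancellation becomes effective.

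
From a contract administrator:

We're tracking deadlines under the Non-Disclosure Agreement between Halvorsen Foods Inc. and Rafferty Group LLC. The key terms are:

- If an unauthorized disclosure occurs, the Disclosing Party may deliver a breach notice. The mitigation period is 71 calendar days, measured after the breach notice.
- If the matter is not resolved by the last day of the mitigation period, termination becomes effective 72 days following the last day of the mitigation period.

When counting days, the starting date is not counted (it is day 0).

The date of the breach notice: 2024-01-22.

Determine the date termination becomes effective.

The last day of the mitigation period: 71 calendar days after 2024-01-22 is 2024-04-02.
The date termination becomes effective: 72 calendar days after 2024-04-02 is 2024-06-13.

2024-06-13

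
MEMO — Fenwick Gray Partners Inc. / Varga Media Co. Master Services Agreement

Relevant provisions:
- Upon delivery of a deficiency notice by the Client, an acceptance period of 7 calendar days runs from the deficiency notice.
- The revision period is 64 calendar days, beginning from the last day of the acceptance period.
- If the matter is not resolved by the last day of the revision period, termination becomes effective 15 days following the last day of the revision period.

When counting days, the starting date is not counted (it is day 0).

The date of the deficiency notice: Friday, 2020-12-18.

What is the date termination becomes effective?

2021-03-14

Adding 7 calendar days to 2020-12-18 gives 2020-12-25, which is the last day of the acceptance period.
Adding 64 calendar days to 2020-12-25 gives 2021-02-27, which is the last day of the revision period.
Adding 15 calendar days to 2021-02-27 gives 2021-03-14, which is the date termination becomes effective.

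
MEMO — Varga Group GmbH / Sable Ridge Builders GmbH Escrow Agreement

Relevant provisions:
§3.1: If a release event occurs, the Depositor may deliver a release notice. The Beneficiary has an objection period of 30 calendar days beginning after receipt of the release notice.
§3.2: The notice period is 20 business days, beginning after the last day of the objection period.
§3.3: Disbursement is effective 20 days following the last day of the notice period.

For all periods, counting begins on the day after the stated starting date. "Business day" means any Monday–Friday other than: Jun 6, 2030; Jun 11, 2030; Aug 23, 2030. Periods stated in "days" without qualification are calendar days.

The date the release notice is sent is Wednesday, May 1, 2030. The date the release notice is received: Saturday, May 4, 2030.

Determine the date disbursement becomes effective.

Jul 23, 2030

Adding 30 calendar days to May 4, 2030 gives Jun 3, 2030, which is the last day of the objection period.
From Monday, Jun 3, 2030, 20 business days (Jun 4, Jun 5, Jun 7, Jun 10, …, Jul 1, Jul 2, Jul 3, skipping weekends and the listed holidays on Jun 6, Jun 11) brings us to Wednesday, Jul 3, 2030, which is the last day of the notice period.
The date disbursement becomes effective: 20 calendar days after Jul 3, 2030 is Jul 23, 2030.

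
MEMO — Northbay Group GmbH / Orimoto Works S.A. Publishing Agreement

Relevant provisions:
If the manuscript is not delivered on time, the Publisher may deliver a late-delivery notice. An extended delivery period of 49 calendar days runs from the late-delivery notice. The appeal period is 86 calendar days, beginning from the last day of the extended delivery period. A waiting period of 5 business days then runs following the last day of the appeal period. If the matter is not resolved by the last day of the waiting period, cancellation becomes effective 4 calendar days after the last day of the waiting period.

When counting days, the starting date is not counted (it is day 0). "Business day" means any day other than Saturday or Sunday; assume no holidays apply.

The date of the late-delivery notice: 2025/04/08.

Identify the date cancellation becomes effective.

2025/09/01

The last day of the extended delivery period: 49 calendar days after 2025/04/08 is 2025/05/27.
The last day of the appeal period: 86 calendar days after 2025/05/27 is 2025/08/21.
From Thursday, 2025/08/21, 5 business days (Aug 22, Aug 25, Aug 26, Aug 27, Aug 28, skipping weekends) brings us to Thursday, 2025/08/28, which is the last day of the waiting period.
Adding 4 calendar days to 2025/08/28 gives 2025/09/01, which is the date cancellation becomes effective.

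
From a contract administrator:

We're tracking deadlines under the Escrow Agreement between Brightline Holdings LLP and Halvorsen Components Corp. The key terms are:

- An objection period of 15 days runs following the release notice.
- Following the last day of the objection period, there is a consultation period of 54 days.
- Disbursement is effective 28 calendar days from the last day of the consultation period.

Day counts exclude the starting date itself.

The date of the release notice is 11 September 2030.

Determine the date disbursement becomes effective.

Adding 15 calendar days to 11 September 2030 gives 26 September 2030, which is the last day of the objection period.
The last day of the consultation period: 26 September 2030 + 54 days = 19 November 2030.
The date disbursement becomes effective: 19 November 2030 + 28 days = 17 December 2030.

17 December 2030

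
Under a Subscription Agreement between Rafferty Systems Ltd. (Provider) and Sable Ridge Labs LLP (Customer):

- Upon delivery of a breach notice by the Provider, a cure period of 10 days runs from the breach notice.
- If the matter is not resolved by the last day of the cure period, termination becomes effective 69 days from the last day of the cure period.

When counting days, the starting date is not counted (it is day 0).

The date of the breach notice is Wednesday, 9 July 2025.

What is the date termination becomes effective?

26 September 2025

The last day of the cure period: 9 July 2025 + 10 days = 19 July 2025.
The date termination becomes effective: 19 July 2025 + 69 days = 26 September 2025.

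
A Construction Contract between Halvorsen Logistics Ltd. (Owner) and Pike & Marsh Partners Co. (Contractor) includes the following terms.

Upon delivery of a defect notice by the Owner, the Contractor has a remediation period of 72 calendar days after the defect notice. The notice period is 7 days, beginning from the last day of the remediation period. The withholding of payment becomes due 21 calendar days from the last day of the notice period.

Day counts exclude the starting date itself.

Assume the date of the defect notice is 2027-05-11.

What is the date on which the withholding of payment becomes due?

The last day of the remediation period: 2027-05-11 + 72 days = 2027-07-22.
The last day of the notice period: 7 calendar days after 2027-07-22 is 2027-07-29.
The date on which the withholding of payment becomes due: 21 calendar days after 2027-07-29 is 2027-08-19.

2027-08-19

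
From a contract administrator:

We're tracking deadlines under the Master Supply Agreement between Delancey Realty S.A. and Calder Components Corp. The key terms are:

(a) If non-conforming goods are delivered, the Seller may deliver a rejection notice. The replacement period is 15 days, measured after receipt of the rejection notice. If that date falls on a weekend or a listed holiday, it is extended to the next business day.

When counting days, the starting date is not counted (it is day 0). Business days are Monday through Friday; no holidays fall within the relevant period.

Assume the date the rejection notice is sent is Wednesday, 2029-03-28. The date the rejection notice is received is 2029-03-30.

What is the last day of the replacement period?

2029-04-16

Adding 15 calendar days to 2029-03-30 gives 2029-04-14, which is the last day of the replacement period. That falls on a Saturday, so it rolls to the next business day, Monday, 2029-04-16.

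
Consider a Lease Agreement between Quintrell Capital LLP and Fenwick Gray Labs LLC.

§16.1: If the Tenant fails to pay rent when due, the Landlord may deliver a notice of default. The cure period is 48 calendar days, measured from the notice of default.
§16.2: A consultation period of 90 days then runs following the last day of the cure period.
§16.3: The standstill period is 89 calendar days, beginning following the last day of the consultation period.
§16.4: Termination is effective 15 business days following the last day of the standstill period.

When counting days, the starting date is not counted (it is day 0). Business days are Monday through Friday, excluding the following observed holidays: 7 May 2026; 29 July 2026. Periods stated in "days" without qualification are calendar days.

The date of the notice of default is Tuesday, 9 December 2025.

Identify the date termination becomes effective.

17 August 2026

The last day of the cure period: 9 December 2025 + 48 days = 26 January 2026.
The last day of the consultation period: 90 calendar days after 26 January 2026 is 26 April 2026.
Adding 89 calendar days to 26 April 2026 gives 24 July 2026, which is the last day of the standstill period.
The date termination becomes effective: 15 business days after Friday, 24 July 2026, skipping weekends and the listed holiday on Jul 29 — Jul 27, Jul 28, Jul 30, Jul 31, …, Aug 13, Aug 14, Aug 17 — lands on Monday, 17 August 2026.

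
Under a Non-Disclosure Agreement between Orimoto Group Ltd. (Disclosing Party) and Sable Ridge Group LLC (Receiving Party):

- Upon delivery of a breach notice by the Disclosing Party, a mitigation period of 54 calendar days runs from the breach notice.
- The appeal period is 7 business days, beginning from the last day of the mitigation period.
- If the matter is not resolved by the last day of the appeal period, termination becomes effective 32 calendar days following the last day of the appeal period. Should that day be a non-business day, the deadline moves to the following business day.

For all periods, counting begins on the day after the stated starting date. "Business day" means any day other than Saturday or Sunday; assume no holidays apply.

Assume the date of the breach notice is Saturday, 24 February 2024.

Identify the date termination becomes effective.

31 May 2024

Adding 54 calendar days to 24 February 2024 gives 18 April 2024, which is the last day of the mitigation period.
From Thursday, 18 April 2024, 7 business days (Apr 19, Apr 22, Apr 23, Apr 24, Apr 25, Apr 26, Apr 29, skipping weekends) brings us to Monday, 29 April 2024, which is the last day of the appeal period.
Adding 32 calendar days to 29 April 2024 gives 31 May 2024, which is the date termination becomes effective. 31 May 2024 is a Friday, so no roll-forward applies.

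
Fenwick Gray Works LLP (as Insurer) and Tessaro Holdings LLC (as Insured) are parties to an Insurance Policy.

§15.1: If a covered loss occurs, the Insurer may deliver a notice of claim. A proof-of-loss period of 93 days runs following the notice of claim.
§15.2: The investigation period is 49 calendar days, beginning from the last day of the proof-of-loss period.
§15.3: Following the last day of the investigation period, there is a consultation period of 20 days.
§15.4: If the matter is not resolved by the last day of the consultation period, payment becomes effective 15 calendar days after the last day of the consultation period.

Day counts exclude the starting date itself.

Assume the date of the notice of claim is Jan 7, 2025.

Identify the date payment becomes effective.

Jul 3, 2025

The last day of the proof-of-loss period: 93 calendar days after Jan 7, 2025 is Apr 10, 2025.
Adding 49 calendar days to Apr 10, 2025 gives May 29, 2025, which is the last day of the investigation period.
The last day of the consultation period: May 29, 2025 + 20 days = Jun 18, 2025.
The date payment becomes effective: 15 calendar days after Jun 18, 2025 is Jul 3, 2025.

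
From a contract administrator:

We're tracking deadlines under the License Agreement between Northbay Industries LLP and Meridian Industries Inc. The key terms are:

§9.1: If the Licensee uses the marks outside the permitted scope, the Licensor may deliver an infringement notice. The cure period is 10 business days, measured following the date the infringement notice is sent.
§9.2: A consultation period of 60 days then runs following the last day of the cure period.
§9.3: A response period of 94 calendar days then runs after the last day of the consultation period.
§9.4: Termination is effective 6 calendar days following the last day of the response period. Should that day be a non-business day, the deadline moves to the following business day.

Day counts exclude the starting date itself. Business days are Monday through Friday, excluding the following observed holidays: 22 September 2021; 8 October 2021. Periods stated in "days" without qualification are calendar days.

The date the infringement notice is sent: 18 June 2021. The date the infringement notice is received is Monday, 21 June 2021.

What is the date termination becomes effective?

9 December 2021

The last day of the cure period: 10 business days after Friday, 18 June 2021, skipping weekends — Jun 21, Jun 22, Jun 23, Jun 24, Jun 25, Jun 28, Jun 29, Jun 30, Jul 1, Jul 2 — lands on Friday, 2 July 2021.
The last day of the consultation period: 60 calendar days after 2 July 2021 is 31 August 2021.
Adding 94 calendar days to 31 August 2021 gives 3 December 2021, which is the last day of the response period.
The date termination becomes effective: 6 calendar days after 3 December 2021 is 9 December 2021. 9 December 2021 is a Thursday and is not a listed holiday, so no roll-forward applies.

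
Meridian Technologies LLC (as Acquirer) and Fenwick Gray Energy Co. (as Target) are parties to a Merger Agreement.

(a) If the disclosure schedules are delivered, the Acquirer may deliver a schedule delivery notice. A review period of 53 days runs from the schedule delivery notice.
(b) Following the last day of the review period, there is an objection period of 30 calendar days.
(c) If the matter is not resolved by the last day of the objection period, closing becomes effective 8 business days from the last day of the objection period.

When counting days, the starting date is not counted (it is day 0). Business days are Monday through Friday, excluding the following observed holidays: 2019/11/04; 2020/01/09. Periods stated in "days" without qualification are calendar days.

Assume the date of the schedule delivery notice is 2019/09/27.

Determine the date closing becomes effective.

The last day of the review period: 2019/09/27 + 53 days = 2019/11/19.
Adding 30 calendar days to 2019/11/19 gives 2019/12/19, which is the last day of the objection period.
The date closing becomes effective: 8 business days after Thursday, 2019/12/19, skipping weekends — Dec 20, Dec 23, Dec 24, Dec 25, Dec 26, Dec 27, Dec 30, Dec 31 — lands on Tuesday, 2019/12/31.

2019/12/31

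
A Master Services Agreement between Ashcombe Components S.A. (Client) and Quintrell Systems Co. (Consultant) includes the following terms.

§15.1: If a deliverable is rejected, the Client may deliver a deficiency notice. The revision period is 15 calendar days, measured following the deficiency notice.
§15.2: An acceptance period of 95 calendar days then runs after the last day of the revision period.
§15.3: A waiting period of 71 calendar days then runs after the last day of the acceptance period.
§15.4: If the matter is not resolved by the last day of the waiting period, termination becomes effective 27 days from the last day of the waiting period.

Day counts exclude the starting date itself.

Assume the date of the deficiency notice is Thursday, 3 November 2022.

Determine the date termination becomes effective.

30 May 2023

Adding 15 calendar days to 3 November 2022 gives 18 November 2022, which is the last day of the revision period.
The last day of the acceptance period: 95 calendar days after 18 November 2022 is 21 February 2023.
Adding 71 calendar days to 21 February 2023 gives 3 May 2023, which is the last day of the waiting period.
The date termination becomes effective: 3 May 2023 + 27 days = 30 May 2023.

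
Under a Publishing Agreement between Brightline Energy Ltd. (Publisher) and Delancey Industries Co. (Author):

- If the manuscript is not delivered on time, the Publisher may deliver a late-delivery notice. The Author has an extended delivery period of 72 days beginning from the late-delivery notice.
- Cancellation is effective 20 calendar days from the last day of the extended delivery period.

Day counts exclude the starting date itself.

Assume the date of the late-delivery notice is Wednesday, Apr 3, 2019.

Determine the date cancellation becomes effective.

Jul 4, 2019

The last day of the extended delivery period: 72 calendar days after Apr 3, 2019 is Jun 14, 2019.
The date cancellation becomes effective: Jun 14, 2019 + 20 days = Jul 4, 2019.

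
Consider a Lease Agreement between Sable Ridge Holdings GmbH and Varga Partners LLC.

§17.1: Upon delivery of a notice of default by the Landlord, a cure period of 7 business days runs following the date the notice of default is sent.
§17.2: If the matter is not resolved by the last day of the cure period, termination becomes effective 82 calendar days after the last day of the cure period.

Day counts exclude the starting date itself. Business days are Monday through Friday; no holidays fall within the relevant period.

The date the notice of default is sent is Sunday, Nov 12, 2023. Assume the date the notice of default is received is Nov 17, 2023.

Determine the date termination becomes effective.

The last day of the cure period: 7 business days after Sunday, Nov 12, 2023, skipping weekends — Nov 13, Nov 14, Nov 15, Nov 16, Nov 17, Nov 20, Nov 21 — lands on Tuesday, Nov 21, 2023.
The date termination becomes effective: 82 calendar days after Nov 21, 2023 is Feb 11, 2024.

Feb 11, 2024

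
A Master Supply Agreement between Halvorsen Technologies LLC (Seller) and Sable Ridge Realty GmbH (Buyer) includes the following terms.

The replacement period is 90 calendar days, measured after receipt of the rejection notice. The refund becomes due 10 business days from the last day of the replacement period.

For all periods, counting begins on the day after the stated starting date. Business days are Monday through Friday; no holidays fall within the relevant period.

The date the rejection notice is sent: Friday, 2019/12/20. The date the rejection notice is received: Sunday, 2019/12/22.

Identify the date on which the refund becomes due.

2020/04/03

Adding 90 calendar days to 2019/12/22 gives 2020/03/21, which is the last day of the replacement period.
The date on which the refund becomes due: counting 10 business days from Saturday, 2020/03/21 (Mar 23, Mar 24, Mar 25, Mar 26, Mar 27, Mar 30, Mar 31, Apr 1, Apr 2, Apr 3, skipping weekends) reaches Friday, 2020/04/03.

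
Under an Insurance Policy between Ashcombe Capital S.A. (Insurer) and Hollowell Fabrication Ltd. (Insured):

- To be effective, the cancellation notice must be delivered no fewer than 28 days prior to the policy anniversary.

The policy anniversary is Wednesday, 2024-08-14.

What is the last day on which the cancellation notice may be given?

2024-07-17

2024-08-14 minus 28 days is 2024-07-17.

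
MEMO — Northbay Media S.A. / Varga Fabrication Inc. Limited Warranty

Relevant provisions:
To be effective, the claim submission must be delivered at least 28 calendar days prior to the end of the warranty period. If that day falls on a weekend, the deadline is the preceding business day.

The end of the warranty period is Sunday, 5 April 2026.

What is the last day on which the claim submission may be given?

5 April 2026 minus 28 days is 8 March 2026. That is a Sunday, so the deadline moves back to Friday, 6 March 2026.

6 March 2026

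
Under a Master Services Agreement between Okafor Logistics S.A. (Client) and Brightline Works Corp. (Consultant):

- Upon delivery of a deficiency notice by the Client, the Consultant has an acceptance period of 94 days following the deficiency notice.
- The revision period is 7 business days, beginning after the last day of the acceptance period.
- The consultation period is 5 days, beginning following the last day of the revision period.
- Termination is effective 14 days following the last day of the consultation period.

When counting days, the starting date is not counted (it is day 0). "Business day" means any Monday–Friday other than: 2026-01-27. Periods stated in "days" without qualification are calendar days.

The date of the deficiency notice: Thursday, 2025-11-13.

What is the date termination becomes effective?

Adding 94 calendar days to 2025-11-13 gives 2026-02-15, which is the last day of the acceptance period.
The last day of the revision period: counting 7 business days from Sunday, 2026-02-15 (Feb 16, Feb 17, Feb 18, Feb 19, Feb 20, Feb 23, Feb 24, skipping weekends) reaches Tuesday, 2026-02-24.
The last day of the consultation period: 5 calendar days after 2026-02-24 is 2026-03-01.
The date termination becomes effective: 14 calendar days after 2026-03-01 is 2026-03-15.

2026-03-15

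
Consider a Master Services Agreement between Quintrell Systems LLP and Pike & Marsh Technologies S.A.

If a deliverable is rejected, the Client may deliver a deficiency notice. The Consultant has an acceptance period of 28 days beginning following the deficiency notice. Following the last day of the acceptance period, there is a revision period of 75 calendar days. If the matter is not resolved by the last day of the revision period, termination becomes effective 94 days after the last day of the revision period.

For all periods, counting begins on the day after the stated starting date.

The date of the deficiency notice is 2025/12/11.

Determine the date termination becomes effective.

The last day of the acceptance period: 28 calendar days after 2025/12/11 is 2026/01/08.
The last day of the revision period: 75 calendar days after 2026/01/08 is 2026/03/24.
The date termination becomes effective: 2026/03/24 + 94 days = 2026/06/26.

2026/06/26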